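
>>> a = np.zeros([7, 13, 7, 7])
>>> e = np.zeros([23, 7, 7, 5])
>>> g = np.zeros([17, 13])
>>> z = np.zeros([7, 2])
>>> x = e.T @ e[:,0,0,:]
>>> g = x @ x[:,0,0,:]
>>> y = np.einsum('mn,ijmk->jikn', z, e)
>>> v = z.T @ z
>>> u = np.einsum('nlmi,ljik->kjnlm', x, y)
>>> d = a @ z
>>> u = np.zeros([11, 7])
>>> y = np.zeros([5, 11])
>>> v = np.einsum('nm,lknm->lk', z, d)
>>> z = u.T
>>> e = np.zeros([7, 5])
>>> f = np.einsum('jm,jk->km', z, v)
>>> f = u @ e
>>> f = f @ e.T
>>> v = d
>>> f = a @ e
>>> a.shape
(7, 13, 7, 7)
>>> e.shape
(7, 5)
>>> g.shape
(5, 7, 7, 5)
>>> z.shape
(7, 11)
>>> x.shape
(5, 7, 7, 5)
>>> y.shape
(5, 11)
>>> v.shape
(7, 13, 7, 2)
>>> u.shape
(11, 7)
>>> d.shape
(7, 13, 7, 2)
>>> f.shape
(7, 13, 7, 5)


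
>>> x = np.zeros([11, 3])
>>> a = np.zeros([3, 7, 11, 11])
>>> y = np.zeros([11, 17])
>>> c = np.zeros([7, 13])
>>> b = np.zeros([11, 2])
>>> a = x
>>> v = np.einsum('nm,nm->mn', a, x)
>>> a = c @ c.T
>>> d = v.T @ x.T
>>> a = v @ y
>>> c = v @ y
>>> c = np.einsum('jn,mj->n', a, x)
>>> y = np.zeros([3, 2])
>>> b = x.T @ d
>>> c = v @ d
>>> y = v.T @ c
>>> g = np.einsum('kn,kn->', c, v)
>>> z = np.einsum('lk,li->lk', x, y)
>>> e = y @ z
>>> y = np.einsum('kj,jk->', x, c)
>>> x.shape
(11, 3)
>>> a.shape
(3, 17)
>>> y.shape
()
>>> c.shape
(3, 11)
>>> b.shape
(3, 11)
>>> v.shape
(3, 11)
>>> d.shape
(11, 11)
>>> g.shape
()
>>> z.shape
(11, 3)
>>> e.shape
(11, 3)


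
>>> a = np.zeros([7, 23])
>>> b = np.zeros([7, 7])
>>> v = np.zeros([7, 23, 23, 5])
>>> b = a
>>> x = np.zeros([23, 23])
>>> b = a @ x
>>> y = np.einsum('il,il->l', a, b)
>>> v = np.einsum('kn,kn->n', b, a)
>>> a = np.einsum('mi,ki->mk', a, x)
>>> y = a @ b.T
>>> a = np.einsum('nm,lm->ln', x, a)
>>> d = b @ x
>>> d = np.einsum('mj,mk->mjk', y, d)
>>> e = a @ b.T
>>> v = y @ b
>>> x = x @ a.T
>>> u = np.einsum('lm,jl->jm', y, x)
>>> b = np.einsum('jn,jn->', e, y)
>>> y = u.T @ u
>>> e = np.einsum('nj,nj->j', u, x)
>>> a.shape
(7, 23)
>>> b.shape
()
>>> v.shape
(7, 23)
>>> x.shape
(23, 7)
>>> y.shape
(7, 7)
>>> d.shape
(7, 7, 23)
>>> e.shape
(7,)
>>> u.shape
(23, 7)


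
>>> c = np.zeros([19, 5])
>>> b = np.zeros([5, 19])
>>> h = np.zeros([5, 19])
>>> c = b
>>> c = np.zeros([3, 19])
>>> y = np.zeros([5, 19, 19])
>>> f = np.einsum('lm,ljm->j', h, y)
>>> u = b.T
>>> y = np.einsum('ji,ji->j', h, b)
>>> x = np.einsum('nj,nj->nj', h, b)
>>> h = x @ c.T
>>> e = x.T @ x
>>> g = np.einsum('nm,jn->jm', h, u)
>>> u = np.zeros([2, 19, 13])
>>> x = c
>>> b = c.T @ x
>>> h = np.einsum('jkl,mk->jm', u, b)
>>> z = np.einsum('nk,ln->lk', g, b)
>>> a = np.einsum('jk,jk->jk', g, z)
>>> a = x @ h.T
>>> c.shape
(3, 19)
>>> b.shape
(19, 19)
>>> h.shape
(2, 19)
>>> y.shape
(5,)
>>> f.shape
(19,)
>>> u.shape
(2, 19, 13)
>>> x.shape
(3, 19)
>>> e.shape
(19, 19)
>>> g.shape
(19, 3)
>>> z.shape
(19, 3)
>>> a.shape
(3, 2)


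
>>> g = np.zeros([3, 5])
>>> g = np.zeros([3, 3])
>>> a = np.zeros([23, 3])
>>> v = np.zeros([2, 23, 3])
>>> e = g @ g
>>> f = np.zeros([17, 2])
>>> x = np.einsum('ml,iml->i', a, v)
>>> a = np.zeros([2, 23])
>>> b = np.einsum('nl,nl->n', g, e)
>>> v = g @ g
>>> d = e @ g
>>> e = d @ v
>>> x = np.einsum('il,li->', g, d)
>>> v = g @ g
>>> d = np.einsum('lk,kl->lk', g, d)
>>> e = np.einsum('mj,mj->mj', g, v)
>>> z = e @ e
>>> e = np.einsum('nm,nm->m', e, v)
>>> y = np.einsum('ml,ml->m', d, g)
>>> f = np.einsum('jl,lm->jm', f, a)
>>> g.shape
(3, 3)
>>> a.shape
(2, 23)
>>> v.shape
(3, 3)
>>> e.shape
(3,)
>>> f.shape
(17, 23)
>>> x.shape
()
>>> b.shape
(3,)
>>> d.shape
(3, 3)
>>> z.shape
(3, 3)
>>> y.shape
(3,)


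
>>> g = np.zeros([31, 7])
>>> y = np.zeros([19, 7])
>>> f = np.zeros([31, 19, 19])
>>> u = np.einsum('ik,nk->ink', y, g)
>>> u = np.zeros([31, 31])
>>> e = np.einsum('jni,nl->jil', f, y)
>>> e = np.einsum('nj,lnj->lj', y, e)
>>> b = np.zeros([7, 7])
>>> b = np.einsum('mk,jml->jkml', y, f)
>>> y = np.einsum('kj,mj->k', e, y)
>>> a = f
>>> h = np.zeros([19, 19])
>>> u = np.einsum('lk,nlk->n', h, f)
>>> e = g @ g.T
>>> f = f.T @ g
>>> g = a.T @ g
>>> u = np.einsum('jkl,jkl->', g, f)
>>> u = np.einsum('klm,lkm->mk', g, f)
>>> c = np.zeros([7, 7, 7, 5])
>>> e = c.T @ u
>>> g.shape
(19, 19, 7)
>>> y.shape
(31,)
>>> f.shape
(19, 19, 7)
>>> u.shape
(7, 19)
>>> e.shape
(5, 7, 7, 19)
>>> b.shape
(31, 7, 19, 19)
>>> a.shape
(31, 19, 19)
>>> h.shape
(19, 19)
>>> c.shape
(7, 7, 7, 5)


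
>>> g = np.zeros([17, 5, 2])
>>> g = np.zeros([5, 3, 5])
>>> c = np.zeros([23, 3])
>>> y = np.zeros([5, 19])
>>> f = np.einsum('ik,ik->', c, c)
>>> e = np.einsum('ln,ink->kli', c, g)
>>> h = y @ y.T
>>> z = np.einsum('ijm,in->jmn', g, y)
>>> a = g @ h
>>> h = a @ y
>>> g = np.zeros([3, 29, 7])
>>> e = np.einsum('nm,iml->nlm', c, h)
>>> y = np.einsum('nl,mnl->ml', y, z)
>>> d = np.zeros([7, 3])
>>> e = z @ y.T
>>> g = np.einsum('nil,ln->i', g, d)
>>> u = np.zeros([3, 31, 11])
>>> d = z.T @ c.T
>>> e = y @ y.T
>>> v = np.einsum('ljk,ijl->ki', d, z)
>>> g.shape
(29,)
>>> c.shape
(23, 3)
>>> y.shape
(3, 19)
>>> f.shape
()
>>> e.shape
(3, 3)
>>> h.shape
(5, 3, 19)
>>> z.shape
(3, 5, 19)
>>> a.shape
(5, 3, 5)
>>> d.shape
(19, 5, 23)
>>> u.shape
(3, 31, 11)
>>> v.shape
(23, 3)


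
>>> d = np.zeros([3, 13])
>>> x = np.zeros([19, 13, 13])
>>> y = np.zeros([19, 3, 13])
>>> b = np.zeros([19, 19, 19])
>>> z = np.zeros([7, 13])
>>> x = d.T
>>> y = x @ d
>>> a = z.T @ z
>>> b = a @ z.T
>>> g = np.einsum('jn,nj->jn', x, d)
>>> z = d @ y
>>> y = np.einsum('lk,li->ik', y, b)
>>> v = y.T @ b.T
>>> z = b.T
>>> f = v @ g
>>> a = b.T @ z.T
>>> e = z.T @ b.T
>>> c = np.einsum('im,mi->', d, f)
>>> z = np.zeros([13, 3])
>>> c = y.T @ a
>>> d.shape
(3, 13)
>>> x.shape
(13, 3)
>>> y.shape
(7, 13)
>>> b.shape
(13, 7)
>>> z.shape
(13, 3)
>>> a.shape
(7, 7)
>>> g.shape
(13, 3)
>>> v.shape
(13, 13)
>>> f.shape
(13, 3)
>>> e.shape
(13, 13)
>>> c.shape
(13, 7)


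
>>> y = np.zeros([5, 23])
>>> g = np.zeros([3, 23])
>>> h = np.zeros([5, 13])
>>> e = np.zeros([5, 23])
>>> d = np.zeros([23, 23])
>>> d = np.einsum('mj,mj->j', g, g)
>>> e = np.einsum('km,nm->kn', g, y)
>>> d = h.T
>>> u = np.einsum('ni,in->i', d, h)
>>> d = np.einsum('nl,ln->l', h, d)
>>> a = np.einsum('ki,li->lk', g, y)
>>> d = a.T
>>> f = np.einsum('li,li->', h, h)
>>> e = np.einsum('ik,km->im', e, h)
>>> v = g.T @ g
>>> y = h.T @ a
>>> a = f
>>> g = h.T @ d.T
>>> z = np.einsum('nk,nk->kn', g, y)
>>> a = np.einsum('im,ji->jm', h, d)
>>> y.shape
(13, 3)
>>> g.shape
(13, 3)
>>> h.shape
(5, 13)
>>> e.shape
(3, 13)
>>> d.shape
(3, 5)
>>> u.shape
(5,)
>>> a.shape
(3, 13)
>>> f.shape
()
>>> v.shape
(23, 23)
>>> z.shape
(3, 13)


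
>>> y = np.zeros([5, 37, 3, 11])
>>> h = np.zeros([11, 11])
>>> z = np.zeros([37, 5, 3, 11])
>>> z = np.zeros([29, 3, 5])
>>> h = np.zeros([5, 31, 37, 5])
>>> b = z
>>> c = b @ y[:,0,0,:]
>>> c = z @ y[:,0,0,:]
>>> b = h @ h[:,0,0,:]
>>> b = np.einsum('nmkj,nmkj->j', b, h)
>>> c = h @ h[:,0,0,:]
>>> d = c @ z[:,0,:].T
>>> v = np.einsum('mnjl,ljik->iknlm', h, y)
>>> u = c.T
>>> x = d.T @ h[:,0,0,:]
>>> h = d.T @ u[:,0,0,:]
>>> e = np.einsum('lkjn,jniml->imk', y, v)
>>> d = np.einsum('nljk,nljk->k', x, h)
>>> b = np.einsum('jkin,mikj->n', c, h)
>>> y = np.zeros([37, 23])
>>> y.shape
(37, 23)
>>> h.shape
(29, 37, 31, 5)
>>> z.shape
(29, 3, 5)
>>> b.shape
(5,)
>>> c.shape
(5, 31, 37, 5)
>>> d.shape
(5,)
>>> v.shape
(3, 11, 31, 5, 5)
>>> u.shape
(5, 37, 31, 5)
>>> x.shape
(29, 37, 31, 5)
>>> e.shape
(31, 5, 37)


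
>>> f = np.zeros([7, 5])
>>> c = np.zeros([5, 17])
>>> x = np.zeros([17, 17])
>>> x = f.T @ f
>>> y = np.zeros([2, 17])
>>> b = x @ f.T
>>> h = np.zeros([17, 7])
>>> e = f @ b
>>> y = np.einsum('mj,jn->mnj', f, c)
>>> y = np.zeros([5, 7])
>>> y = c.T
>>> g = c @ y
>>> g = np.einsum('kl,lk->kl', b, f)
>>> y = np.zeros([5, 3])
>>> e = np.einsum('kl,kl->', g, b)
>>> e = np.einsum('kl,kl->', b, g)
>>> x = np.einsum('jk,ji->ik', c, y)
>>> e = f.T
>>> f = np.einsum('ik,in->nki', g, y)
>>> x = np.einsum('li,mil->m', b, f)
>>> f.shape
(3, 7, 5)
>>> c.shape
(5, 17)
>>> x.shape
(3,)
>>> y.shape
(5, 3)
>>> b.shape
(5, 7)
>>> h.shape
(17, 7)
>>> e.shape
(5, 7)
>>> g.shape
(5, 7)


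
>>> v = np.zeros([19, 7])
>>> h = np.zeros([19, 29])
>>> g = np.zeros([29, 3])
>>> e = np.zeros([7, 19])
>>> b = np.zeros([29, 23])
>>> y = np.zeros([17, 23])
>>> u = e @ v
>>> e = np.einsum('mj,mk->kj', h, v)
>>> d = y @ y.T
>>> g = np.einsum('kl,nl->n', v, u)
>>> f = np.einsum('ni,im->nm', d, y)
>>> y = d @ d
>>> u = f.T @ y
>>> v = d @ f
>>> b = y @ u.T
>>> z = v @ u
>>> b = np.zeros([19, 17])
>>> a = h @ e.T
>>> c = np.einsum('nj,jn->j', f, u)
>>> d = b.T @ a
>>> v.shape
(17, 23)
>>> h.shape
(19, 29)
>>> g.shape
(7,)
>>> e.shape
(7, 29)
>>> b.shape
(19, 17)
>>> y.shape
(17, 17)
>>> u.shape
(23, 17)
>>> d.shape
(17, 7)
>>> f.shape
(17, 23)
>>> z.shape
(17, 17)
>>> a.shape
(19, 7)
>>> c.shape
(23,)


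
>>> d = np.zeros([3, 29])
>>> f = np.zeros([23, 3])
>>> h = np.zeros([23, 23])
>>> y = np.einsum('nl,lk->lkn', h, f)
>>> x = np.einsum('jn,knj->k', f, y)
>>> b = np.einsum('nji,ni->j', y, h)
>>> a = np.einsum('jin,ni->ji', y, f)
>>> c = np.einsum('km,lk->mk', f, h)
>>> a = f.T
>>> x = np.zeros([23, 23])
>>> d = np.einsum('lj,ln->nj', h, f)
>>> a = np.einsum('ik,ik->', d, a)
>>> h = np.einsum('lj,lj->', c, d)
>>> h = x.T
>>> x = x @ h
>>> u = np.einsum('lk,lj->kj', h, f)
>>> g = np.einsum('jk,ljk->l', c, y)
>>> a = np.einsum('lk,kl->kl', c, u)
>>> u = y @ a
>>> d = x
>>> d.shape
(23, 23)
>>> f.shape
(23, 3)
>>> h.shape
(23, 23)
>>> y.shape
(23, 3, 23)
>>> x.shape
(23, 23)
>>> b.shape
(3,)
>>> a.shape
(23, 3)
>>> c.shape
(3, 23)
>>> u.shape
(23, 3, 3)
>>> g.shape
(23,)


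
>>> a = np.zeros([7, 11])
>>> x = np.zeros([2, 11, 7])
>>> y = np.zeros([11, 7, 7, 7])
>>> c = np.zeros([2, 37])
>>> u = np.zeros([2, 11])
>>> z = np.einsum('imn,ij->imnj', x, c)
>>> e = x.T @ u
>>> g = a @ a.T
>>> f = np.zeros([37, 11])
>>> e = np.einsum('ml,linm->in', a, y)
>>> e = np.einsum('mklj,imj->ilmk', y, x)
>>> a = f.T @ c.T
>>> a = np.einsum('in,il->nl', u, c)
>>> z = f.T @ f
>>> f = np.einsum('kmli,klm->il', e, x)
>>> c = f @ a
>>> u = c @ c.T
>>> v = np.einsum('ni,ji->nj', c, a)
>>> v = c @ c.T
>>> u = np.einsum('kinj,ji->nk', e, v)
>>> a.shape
(11, 37)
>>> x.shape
(2, 11, 7)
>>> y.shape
(11, 7, 7, 7)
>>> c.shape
(7, 37)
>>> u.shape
(11, 2)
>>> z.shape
(11, 11)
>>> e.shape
(2, 7, 11, 7)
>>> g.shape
(7, 7)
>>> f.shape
(7, 11)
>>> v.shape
(7, 7)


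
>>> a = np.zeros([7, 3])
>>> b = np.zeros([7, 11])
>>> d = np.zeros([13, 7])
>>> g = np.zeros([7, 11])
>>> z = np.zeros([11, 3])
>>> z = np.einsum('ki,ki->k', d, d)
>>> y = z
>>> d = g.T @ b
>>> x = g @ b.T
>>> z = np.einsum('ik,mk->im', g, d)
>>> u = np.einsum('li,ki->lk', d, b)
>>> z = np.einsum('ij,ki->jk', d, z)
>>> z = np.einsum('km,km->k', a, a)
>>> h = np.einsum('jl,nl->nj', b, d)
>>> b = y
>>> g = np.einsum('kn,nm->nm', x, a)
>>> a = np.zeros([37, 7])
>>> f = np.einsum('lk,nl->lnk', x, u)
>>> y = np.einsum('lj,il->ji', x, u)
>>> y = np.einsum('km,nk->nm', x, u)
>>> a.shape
(37, 7)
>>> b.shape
(13,)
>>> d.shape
(11, 11)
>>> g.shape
(7, 3)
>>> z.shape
(7,)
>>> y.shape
(11, 7)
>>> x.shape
(7, 7)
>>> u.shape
(11, 7)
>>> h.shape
(11, 7)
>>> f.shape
(7, 11, 7)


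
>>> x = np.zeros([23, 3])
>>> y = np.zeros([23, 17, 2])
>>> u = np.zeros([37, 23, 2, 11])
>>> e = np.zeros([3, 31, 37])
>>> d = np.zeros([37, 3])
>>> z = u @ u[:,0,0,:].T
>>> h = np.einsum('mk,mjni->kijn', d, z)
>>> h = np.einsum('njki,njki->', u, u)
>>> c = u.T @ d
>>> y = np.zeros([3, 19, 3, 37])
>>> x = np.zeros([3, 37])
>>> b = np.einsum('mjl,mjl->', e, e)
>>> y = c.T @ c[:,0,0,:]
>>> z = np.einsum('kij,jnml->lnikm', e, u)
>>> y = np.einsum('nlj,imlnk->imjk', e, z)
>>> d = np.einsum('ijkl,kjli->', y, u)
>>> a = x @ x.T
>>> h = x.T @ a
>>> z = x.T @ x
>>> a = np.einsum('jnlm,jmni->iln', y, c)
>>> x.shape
(3, 37)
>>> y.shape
(11, 23, 37, 2)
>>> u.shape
(37, 23, 2, 11)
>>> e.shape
(3, 31, 37)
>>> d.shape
()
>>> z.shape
(37, 37)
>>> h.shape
(37, 3)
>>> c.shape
(11, 2, 23, 3)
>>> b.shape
()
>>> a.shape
(3, 37, 23)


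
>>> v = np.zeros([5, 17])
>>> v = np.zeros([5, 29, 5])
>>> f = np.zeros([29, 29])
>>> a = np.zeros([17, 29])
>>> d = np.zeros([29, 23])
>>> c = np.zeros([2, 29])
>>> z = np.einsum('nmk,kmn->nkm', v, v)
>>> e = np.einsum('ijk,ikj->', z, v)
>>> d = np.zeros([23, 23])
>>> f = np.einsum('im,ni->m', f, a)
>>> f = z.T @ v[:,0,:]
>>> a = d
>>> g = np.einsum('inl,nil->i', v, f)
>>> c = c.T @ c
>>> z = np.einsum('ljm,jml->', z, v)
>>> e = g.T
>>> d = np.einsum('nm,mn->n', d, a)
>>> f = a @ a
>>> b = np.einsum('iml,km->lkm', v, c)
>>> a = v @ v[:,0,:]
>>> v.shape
(5, 29, 5)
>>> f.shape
(23, 23)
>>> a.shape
(5, 29, 5)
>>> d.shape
(23,)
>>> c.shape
(29, 29)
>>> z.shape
()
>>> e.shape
(5,)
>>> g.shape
(5,)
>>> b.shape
(5, 29, 29)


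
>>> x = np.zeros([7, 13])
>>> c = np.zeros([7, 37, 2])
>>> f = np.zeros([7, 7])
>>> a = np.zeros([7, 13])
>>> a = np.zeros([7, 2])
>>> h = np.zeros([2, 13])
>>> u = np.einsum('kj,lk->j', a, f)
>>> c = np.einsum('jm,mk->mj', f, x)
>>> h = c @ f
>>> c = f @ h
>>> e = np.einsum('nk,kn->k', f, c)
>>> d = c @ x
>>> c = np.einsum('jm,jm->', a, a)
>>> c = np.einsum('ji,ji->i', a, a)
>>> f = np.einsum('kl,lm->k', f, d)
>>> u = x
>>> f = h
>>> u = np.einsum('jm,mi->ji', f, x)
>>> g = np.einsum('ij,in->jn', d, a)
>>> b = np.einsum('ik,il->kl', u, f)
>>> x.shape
(7, 13)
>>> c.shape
(2,)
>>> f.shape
(7, 7)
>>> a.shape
(7, 2)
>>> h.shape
(7, 7)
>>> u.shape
(7, 13)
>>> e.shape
(7,)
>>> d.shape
(7, 13)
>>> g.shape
(13, 2)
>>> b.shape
(13, 7)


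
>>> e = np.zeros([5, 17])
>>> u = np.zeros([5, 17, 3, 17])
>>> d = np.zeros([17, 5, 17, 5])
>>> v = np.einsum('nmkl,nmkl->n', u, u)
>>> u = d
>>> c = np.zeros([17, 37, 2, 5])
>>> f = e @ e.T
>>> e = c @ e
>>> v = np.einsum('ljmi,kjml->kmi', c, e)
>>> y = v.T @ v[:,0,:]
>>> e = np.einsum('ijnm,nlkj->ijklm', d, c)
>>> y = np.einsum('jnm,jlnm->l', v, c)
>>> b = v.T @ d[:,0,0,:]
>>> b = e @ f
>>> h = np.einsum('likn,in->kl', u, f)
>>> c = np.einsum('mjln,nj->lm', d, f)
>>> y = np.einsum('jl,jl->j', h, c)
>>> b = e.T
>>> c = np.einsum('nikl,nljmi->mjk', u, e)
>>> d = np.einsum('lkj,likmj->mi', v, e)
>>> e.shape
(17, 5, 2, 37, 5)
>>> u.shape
(17, 5, 17, 5)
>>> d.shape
(37, 5)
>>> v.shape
(17, 2, 5)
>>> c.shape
(37, 2, 17)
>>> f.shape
(5, 5)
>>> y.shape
(17,)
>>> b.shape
(5, 37, 2, 5, 17)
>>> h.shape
(17, 17)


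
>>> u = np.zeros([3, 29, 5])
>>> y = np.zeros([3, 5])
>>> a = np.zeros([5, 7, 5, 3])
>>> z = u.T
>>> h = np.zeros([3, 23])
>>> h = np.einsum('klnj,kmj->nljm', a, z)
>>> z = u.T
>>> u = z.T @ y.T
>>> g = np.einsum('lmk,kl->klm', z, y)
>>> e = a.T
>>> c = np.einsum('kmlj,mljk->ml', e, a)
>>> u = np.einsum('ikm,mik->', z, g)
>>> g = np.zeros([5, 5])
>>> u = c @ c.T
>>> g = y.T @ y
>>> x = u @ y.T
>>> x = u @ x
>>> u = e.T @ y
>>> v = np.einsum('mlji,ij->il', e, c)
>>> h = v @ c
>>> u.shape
(5, 7, 5, 5)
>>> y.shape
(3, 5)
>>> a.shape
(5, 7, 5, 3)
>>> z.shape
(5, 29, 3)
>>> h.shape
(5, 7)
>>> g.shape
(5, 5)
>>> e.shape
(3, 5, 7, 5)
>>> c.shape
(5, 7)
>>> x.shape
(5, 3)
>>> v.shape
(5, 5)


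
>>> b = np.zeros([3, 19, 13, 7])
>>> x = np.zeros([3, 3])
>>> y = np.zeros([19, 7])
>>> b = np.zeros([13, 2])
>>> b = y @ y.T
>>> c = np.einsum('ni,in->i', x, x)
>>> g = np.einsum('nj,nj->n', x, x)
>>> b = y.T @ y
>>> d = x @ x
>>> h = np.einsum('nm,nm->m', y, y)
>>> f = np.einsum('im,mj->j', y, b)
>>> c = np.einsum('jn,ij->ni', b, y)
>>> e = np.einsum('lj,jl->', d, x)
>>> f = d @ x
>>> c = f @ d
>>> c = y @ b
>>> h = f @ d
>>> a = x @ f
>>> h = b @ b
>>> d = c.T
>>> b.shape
(7, 7)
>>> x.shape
(3, 3)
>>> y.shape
(19, 7)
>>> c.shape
(19, 7)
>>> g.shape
(3,)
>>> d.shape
(7, 19)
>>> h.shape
(7, 7)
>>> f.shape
(3, 3)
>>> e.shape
()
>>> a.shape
(3, 3)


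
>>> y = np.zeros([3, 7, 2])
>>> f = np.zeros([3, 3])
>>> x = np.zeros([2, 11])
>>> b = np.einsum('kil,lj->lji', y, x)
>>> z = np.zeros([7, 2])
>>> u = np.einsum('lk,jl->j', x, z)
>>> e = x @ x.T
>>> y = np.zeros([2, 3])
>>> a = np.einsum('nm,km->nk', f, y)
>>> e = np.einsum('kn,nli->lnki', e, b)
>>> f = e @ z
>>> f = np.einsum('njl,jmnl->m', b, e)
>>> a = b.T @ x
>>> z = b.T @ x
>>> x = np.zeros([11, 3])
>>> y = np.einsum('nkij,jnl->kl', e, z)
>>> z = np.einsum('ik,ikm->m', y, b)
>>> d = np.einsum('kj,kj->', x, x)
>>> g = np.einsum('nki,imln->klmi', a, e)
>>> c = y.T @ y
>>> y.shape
(2, 11)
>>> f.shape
(2,)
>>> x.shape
(11, 3)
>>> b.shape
(2, 11, 7)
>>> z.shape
(7,)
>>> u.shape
(7,)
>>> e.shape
(11, 2, 2, 7)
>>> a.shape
(7, 11, 11)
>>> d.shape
()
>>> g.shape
(11, 2, 2, 11)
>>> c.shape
(11, 11)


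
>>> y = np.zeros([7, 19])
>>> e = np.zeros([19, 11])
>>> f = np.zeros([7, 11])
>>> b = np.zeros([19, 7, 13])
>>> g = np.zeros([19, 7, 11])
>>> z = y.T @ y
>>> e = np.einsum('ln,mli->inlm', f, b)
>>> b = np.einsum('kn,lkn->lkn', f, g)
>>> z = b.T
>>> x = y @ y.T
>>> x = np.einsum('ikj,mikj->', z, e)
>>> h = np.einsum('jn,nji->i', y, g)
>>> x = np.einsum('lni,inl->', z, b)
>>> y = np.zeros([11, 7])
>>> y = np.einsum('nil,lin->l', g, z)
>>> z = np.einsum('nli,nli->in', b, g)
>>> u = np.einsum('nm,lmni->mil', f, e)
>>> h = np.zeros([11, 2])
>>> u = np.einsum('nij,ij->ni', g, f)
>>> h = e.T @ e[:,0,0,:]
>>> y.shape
(11,)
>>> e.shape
(13, 11, 7, 19)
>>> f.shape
(7, 11)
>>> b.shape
(19, 7, 11)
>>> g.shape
(19, 7, 11)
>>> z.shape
(11, 19)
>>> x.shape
()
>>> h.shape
(19, 7, 11, 19)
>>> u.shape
(19, 7)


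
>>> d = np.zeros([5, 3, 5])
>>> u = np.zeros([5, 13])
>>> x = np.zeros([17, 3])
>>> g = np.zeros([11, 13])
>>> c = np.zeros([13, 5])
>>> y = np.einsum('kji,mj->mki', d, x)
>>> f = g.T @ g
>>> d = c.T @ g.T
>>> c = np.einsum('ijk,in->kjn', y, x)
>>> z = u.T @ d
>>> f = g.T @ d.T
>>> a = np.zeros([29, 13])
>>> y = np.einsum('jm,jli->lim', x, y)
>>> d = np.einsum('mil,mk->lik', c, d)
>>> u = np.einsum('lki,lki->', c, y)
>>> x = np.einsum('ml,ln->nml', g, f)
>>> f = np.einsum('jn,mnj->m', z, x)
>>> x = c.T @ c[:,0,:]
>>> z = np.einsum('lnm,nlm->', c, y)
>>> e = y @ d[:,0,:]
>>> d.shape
(3, 5, 11)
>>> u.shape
()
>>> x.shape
(3, 5, 3)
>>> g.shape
(11, 13)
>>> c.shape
(5, 5, 3)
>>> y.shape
(5, 5, 3)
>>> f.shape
(5,)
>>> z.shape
()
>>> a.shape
(29, 13)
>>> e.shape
(5, 5, 11)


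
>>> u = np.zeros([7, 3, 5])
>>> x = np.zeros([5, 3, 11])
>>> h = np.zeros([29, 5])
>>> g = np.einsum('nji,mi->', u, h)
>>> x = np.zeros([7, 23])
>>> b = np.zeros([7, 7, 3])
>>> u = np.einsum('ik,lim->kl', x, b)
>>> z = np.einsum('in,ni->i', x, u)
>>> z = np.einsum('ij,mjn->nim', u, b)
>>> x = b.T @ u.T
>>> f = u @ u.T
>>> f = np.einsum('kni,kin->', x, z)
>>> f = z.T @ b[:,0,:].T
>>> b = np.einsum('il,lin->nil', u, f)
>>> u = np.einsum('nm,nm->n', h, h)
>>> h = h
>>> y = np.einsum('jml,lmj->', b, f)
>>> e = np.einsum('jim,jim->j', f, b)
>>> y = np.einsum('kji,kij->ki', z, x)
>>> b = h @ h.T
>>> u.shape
(29,)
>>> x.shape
(3, 7, 23)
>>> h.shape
(29, 5)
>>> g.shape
()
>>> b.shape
(29, 29)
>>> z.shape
(3, 23, 7)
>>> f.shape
(7, 23, 7)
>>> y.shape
(3, 7)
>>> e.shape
(7,)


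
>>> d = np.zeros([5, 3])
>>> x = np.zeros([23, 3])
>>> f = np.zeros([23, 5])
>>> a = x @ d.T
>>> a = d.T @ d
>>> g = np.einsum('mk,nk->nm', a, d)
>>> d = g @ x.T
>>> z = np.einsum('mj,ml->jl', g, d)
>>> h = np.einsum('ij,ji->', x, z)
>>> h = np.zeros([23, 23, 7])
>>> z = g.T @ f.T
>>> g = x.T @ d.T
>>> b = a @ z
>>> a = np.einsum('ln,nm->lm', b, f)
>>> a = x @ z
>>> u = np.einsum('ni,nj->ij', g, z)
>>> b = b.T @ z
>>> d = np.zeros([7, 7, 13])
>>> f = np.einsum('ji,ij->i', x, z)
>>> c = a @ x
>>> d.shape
(7, 7, 13)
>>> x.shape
(23, 3)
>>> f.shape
(3,)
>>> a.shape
(23, 23)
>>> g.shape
(3, 5)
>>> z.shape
(3, 23)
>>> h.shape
(23, 23, 7)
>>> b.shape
(23, 23)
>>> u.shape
(5, 23)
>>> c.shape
(23, 3)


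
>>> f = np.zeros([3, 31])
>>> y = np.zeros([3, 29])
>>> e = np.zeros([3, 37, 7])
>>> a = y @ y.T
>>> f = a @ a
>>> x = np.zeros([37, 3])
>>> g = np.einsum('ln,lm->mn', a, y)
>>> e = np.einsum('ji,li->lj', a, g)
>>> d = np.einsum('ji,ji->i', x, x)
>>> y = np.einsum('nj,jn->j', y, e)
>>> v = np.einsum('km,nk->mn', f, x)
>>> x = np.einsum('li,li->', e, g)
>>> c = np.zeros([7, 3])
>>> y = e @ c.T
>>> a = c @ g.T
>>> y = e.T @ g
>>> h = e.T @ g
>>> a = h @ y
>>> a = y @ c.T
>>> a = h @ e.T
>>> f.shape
(3, 3)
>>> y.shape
(3, 3)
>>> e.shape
(29, 3)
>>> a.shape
(3, 29)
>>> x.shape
()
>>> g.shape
(29, 3)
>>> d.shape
(3,)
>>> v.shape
(3, 37)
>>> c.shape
(7, 3)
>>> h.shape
(3, 3)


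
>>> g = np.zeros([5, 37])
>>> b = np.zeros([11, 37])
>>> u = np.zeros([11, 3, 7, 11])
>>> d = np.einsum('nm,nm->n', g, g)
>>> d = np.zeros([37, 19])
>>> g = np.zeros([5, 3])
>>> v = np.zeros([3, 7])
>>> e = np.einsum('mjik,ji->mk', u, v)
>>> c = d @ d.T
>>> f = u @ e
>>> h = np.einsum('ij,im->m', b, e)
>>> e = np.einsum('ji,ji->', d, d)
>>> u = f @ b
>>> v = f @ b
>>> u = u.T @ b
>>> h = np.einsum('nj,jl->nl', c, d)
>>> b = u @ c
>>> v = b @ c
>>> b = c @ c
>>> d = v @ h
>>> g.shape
(5, 3)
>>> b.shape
(37, 37)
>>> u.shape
(37, 7, 3, 37)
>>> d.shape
(37, 7, 3, 19)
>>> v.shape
(37, 7, 3, 37)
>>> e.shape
()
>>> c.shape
(37, 37)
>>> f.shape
(11, 3, 7, 11)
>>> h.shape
(37, 19)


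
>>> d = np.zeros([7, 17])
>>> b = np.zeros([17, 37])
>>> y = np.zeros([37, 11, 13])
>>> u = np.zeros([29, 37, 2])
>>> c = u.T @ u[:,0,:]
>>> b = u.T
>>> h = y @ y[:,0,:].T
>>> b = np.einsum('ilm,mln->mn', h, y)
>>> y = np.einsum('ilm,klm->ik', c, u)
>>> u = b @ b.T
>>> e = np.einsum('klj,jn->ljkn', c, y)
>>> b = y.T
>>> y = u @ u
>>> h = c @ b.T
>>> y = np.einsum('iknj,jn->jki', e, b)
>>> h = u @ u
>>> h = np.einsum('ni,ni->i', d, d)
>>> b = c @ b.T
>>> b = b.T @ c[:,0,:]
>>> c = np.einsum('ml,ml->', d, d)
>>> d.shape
(7, 17)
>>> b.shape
(29, 37, 2)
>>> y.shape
(29, 2, 37)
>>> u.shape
(37, 37)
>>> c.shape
()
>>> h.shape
(17,)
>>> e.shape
(37, 2, 2, 29)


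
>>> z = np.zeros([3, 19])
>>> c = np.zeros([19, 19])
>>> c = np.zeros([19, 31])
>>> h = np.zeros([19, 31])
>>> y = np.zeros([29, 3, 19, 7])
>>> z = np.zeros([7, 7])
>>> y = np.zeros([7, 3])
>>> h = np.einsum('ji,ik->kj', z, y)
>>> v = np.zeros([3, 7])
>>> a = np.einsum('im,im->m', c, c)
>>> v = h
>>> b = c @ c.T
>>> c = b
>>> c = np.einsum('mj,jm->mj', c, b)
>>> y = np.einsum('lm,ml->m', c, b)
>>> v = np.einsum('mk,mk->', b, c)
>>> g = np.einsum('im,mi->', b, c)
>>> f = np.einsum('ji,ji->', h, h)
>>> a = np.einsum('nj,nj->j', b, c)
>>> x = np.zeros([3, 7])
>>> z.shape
(7, 7)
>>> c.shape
(19, 19)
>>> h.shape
(3, 7)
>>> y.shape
(19,)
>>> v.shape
()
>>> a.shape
(19,)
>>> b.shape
(19, 19)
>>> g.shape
()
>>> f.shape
()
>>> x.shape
(3, 7)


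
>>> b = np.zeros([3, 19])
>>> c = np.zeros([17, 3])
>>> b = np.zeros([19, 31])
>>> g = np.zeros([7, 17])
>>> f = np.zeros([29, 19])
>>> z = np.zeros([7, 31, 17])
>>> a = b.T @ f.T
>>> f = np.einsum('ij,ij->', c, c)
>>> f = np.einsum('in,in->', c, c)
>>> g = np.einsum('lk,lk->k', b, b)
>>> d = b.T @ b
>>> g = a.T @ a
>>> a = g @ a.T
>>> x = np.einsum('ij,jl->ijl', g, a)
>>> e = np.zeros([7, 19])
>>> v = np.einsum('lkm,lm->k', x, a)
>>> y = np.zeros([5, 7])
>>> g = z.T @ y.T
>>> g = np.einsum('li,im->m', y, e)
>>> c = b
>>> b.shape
(19, 31)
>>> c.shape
(19, 31)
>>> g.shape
(19,)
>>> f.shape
()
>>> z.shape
(7, 31, 17)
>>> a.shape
(29, 31)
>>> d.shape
(31, 31)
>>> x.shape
(29, 29, 31)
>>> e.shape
(7, 19)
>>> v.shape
(29,)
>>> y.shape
(5, 7)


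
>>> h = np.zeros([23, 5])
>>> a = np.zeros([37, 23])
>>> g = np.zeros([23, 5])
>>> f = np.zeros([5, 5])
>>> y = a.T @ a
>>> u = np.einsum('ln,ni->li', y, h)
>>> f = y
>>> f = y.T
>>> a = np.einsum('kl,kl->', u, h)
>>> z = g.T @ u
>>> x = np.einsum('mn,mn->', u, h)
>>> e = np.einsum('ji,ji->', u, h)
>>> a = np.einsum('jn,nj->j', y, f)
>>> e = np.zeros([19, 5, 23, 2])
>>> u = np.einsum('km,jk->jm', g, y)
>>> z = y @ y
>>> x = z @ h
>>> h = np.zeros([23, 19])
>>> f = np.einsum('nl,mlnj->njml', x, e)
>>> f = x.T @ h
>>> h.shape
(23, 19)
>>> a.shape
(23,)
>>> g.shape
(23, 5)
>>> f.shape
(5, 19)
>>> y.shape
(23, 23)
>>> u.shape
(23, 5)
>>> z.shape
(23, 23)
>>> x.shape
(23, 5)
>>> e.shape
(19, 5, 23, 2)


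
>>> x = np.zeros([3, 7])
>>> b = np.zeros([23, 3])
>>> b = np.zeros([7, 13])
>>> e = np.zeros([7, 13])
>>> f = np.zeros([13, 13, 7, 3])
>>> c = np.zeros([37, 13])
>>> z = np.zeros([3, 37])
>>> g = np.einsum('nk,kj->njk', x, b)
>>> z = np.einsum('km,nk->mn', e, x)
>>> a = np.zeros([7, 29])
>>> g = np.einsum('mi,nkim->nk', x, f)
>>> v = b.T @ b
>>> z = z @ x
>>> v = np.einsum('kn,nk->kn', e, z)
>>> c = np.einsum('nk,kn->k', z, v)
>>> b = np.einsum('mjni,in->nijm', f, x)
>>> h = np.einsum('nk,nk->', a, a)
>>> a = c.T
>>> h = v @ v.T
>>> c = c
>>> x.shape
(3, 7)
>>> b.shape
(7, 3, 13, 13)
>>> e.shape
(7, 13)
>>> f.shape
(13, 13, 7, 3)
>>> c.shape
(7,)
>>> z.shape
(13, 7)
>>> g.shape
(13, 13)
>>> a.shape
(7,)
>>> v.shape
(7, 13)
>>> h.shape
(7, 7)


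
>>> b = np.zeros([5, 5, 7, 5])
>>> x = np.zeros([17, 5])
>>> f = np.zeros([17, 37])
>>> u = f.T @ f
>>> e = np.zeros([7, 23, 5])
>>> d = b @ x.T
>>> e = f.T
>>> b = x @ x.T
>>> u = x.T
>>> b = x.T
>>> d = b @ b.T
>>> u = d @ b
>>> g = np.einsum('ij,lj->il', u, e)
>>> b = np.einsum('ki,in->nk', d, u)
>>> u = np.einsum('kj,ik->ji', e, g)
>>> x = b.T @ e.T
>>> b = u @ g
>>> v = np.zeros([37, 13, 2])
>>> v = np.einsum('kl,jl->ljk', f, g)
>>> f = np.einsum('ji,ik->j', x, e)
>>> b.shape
(17, 37)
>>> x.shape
(5, 37)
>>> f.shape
(5,)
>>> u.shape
(17, 5)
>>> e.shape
(37, 17)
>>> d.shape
(5, 5)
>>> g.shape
(5, 37)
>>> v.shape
(37, 5, 17)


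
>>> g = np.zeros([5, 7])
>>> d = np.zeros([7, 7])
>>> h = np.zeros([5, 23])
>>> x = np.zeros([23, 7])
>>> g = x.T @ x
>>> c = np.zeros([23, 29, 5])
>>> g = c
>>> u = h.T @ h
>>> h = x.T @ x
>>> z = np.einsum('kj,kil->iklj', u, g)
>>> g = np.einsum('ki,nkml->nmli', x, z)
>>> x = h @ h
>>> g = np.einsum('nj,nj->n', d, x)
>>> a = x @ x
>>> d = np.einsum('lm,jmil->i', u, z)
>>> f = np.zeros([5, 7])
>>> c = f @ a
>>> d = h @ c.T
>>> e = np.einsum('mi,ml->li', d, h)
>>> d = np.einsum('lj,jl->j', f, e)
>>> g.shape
(7,)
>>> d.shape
(7,)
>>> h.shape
(7, 7)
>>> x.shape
(7, 7)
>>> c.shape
(5, 7)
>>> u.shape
(23, 23)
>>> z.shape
(29, 23, 5, 23)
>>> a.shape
(7, 7)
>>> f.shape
(5, 7)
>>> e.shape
(7, 5)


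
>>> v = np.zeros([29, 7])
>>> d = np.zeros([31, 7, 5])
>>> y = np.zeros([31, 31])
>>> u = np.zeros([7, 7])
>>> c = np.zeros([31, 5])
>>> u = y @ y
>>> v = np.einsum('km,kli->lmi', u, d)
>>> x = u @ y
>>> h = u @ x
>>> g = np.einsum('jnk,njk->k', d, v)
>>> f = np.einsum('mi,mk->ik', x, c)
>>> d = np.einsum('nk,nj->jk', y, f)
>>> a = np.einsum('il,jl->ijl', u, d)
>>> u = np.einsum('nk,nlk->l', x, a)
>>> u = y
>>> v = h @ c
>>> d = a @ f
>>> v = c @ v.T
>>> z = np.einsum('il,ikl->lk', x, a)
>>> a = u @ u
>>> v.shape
(31, 31)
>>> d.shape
(31, 5, 5)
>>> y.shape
(31, 31)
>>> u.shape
(31, 31)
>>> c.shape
(31, 5)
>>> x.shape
(31, 31)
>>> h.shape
(31, 31)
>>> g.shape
(5,)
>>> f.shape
(31, 5)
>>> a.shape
(31, 31)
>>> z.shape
(31, 5)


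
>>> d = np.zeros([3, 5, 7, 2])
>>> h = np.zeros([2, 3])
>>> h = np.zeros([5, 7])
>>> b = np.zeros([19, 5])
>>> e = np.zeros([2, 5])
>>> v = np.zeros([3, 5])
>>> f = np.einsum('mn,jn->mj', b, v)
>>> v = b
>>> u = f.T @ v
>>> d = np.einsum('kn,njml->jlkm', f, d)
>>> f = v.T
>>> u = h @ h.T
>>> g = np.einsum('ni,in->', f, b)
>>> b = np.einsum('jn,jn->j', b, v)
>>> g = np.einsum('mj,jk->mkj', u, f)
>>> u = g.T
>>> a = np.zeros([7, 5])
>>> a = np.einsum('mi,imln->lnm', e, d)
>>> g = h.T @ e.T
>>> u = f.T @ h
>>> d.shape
(5, 2, 19, 7)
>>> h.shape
(5, 7)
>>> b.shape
(19,)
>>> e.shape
(2, 5)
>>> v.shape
(19, 5)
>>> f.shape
(5, 19)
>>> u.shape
(19, 7)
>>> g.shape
(7, 2)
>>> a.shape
(19, 7, 2)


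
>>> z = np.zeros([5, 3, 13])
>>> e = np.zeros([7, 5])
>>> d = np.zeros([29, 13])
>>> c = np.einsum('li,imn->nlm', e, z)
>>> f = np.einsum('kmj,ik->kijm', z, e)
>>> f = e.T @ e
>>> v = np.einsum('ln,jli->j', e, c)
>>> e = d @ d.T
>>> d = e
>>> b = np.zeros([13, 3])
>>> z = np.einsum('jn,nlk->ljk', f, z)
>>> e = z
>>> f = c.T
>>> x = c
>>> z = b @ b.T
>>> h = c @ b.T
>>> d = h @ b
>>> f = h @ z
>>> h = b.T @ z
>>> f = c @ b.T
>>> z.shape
(13, 13)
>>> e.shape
(3, 5, 13)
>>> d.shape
(13, 7, 3)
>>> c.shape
(13, 7, 3)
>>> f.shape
(13, 7, 13)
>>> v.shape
(13,)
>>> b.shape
(13, 3)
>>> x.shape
(13, 7, 3)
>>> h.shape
(3, 13)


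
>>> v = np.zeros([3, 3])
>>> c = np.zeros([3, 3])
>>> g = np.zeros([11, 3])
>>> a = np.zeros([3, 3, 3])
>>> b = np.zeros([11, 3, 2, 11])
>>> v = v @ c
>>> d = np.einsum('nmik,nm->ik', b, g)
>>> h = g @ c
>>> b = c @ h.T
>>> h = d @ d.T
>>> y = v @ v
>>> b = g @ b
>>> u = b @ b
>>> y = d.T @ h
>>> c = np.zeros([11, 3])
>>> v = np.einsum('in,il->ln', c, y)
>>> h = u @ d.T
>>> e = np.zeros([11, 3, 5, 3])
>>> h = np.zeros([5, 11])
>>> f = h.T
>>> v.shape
(2, 3)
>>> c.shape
(11, 3)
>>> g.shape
(11, 3)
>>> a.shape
(3, 3, 3)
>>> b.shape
(11, 11)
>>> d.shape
(2, 11)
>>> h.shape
(5, 11)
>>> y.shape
(11, 2)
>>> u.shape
(11, 11)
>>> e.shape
(11, 3, 5, 3)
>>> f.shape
(11, 5)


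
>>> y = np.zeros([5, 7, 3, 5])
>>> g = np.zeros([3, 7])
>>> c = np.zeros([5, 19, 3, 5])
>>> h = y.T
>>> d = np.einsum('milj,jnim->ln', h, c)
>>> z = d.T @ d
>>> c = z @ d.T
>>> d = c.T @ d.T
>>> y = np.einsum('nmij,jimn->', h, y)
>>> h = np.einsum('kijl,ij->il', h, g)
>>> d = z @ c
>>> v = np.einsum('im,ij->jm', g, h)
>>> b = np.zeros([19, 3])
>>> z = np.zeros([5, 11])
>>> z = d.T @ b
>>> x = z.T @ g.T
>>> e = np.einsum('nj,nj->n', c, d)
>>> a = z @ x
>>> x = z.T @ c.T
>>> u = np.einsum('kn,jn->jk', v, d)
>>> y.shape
()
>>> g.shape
(3, 7)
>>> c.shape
(19, 7)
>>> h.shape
(3, 5)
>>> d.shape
(19, 7)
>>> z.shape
(7, 3)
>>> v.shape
(5, 7)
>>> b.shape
(19, 3)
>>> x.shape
(3, 19)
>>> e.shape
(19,)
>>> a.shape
(7, 3)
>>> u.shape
(19, 5)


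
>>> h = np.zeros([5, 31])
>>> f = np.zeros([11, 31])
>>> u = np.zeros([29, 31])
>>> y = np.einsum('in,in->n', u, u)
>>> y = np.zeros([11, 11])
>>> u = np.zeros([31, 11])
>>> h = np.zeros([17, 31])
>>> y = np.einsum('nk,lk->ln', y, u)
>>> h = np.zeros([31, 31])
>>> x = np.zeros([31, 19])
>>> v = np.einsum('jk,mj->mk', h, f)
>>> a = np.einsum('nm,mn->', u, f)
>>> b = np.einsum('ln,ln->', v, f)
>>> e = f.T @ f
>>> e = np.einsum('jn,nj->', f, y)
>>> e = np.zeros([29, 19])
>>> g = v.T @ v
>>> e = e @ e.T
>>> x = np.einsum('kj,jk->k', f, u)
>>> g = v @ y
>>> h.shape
(31, 31)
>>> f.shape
(11, 31)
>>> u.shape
(31, 11)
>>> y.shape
(31, 11)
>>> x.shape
(11,)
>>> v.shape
(11, 31)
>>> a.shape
()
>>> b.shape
()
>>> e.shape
(29, 29)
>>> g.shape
(11, 11)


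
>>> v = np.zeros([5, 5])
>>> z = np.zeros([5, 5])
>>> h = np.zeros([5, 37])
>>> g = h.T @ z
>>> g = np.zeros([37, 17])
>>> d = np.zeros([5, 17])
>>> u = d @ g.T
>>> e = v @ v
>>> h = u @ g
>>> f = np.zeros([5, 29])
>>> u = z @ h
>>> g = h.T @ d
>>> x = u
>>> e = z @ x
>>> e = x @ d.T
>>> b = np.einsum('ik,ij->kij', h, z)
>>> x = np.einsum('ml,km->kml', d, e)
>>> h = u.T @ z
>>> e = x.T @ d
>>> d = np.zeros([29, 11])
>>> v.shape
(5, 5)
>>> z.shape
(5, 5)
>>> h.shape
(17, 5)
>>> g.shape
(17, 17)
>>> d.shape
(29, 11)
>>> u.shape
(5, 17)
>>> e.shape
(17, 5, 17)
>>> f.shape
(5, 29)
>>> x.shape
(5, 5, 17)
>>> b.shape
(17, 5, 5)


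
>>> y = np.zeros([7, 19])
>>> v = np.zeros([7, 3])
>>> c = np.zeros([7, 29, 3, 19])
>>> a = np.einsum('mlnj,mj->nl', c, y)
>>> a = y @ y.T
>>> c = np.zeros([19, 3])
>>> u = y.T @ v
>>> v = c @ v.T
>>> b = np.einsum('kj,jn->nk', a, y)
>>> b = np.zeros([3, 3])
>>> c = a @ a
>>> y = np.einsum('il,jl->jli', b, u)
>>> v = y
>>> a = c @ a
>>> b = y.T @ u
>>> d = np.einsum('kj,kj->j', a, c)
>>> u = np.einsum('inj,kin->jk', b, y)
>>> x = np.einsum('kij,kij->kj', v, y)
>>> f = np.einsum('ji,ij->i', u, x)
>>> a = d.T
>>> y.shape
(19, 3, 3)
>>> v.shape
(19, 3, 3)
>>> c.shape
(7, 7)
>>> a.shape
(7,)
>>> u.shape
(3, 19)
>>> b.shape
(3, 3, 3)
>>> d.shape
(7,)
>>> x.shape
(19, 3)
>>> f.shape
(19,)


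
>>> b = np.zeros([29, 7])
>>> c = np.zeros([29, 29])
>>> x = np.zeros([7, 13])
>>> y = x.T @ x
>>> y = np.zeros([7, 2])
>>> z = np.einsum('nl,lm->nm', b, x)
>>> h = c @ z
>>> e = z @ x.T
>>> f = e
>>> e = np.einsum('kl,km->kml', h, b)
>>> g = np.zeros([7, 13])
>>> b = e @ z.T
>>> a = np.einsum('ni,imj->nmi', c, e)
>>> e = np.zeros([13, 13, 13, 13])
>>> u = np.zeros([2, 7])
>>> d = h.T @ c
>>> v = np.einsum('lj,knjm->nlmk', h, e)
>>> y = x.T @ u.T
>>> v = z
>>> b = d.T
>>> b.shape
(29, 13)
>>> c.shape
(29, 29)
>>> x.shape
(7, 13)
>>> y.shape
(13, 2)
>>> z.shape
(29, 13)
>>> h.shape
(29, 13)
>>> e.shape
(13, 13, 13, 13)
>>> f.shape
(29, 7)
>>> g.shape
(7, 13)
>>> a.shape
(29, 7, 29)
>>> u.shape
(2, 7)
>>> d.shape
(13, 29)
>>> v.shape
(29, 13)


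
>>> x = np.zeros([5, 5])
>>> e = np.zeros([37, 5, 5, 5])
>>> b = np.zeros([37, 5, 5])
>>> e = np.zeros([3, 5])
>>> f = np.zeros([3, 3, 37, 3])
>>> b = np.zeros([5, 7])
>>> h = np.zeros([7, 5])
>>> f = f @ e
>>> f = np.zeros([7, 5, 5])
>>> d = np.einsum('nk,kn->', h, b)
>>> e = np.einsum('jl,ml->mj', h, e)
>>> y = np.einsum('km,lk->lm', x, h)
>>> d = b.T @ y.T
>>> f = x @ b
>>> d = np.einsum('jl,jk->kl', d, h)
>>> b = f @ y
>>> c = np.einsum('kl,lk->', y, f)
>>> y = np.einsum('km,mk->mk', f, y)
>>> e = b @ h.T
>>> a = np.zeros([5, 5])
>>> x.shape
(5, 5)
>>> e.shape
(5, 7)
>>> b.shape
(5, 5)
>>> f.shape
(5, 7)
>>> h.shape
(7, 5)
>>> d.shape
(5, 7)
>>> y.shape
(7, 5)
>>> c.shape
()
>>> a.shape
(5, 5)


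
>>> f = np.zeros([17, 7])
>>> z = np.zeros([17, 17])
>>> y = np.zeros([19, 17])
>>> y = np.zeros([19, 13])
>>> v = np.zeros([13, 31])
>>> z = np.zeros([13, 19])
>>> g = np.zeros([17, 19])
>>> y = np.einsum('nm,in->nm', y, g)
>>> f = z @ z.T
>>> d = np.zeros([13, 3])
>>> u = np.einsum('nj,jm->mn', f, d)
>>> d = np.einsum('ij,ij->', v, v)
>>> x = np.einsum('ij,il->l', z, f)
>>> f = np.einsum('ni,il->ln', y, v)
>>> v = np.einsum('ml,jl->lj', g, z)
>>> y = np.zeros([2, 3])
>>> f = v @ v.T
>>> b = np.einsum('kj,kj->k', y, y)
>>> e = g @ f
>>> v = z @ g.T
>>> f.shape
(19, 19)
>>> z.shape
(13, 19)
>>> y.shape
(2, 3)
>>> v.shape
(13, 17)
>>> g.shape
(17, 19)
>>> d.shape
()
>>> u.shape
(3, 13)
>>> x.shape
(13,)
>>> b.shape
(2,)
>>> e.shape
(17, 19)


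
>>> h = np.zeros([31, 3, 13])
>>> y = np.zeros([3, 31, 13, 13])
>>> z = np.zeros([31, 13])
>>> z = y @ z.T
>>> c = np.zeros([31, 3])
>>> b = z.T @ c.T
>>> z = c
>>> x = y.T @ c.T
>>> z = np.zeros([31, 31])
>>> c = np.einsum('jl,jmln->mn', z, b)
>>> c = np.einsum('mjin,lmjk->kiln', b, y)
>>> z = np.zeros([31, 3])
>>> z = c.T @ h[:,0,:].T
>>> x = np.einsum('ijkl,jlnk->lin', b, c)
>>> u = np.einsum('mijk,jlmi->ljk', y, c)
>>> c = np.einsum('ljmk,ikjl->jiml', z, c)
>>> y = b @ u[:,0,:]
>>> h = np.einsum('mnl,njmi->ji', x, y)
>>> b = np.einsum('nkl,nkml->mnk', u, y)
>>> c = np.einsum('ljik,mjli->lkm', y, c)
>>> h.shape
(13, 13)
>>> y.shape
(31, 13, 31, 13)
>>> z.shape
(31, 3, 31, 31)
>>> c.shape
(31, 13, 3)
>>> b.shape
(31, 31, 13)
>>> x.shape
(31, 31, 3)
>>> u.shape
(31, 13, 13)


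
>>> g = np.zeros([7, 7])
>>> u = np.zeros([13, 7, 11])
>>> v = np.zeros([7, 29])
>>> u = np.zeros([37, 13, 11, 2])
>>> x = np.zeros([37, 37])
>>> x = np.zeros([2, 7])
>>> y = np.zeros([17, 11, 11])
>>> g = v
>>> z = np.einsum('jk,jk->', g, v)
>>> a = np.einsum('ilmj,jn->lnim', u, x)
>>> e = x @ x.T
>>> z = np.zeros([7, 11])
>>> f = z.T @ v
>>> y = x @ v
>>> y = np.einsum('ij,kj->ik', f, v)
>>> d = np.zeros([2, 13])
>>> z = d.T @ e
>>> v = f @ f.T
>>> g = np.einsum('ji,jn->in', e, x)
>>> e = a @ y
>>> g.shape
(2, 7)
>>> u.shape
(37, 13, 11, 2)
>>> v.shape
(11, 11)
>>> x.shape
(2, 7)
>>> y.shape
(11, 7)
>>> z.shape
(13, 2)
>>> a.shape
(13, 7, 37, 11)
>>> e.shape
(13, 7, 37, 7)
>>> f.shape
(11, 29)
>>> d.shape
(2, 13)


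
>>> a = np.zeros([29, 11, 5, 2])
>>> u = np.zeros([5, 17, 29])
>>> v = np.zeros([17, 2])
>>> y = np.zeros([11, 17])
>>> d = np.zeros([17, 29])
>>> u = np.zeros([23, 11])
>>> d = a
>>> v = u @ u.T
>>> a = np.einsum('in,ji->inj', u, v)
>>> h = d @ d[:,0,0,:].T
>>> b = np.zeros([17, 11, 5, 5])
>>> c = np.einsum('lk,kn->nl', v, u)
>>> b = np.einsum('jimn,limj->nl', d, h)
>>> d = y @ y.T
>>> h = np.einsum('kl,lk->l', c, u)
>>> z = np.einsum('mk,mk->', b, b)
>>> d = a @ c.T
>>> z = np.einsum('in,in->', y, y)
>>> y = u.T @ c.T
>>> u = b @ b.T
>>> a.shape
(23, 11, 23)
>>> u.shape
(2, 2)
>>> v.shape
(23, 23)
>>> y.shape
(11, 11)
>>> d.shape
(23, 11, 11)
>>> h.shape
(23,)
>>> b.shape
(2, 29)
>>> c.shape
(11, 23)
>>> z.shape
()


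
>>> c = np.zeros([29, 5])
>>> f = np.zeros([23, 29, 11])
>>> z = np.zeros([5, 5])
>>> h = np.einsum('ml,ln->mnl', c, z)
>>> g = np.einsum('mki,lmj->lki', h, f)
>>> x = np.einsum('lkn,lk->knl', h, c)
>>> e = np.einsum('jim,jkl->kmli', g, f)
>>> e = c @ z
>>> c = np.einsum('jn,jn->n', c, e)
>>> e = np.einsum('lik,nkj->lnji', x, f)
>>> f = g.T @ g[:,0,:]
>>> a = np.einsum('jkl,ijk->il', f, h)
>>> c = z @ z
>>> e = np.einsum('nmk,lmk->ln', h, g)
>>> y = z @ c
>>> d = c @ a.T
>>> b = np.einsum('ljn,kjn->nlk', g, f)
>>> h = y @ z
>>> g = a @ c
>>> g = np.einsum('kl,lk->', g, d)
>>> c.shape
(5, 5)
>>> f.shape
(5, 5, 5)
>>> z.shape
(5, 5)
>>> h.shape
(5, 5)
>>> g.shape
()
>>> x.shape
(5, 5, 29)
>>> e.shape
(23, 29)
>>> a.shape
(29, 5)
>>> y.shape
(5, 5)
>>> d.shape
(5, 29)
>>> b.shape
(5, 23, 5)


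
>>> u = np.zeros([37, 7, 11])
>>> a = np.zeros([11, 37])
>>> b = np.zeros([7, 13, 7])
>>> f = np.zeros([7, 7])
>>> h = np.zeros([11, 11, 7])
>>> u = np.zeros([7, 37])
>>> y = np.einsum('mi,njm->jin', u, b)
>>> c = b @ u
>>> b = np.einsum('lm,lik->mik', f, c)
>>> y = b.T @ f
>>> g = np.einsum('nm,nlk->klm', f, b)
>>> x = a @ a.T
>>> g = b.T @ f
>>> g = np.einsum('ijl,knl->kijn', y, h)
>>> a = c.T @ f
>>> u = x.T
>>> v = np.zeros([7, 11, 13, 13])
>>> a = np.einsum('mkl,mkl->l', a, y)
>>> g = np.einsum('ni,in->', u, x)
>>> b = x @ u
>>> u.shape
(11, 11)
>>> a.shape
(7,)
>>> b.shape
(11, 11)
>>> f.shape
(7, 7)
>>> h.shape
(11, 11, 7)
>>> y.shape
(37, 13, 7)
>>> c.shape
(7, 13, 37)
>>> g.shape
()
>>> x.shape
(11, 11)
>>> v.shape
(7, 11, 13, 13)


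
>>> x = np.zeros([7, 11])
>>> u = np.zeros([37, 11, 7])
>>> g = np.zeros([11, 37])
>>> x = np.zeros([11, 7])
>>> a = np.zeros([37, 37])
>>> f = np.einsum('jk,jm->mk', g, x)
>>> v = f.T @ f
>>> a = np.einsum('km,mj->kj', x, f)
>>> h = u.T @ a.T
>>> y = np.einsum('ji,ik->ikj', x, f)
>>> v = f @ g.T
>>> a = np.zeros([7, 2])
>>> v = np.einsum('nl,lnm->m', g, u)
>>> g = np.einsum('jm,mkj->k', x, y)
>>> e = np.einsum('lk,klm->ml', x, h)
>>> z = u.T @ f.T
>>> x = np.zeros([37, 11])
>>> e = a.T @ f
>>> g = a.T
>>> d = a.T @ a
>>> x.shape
(37, 11)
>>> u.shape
(37, 11, 7)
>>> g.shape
(2, 7)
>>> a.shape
(7, 2)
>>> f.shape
(7, 37)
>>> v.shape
(7,)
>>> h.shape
(7, 11, 11)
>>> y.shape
(7, 37, 11)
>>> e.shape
(2, 37)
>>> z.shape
(7, 11, 7)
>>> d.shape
(2, 2)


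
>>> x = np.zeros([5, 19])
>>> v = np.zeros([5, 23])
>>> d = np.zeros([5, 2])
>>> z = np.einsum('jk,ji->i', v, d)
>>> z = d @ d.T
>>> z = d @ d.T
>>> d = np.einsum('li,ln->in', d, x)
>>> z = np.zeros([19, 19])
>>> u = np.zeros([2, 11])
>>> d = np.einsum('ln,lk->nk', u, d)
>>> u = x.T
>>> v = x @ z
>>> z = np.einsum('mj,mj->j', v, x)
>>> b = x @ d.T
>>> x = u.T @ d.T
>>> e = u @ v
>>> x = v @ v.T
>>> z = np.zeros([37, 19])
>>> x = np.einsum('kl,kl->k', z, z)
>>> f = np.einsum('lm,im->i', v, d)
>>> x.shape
(37,)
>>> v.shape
(5, 19)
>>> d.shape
(11, 19)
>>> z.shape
(37, 19)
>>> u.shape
(19, 5)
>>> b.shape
(5, 11)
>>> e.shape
(19, 19)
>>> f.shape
(11,)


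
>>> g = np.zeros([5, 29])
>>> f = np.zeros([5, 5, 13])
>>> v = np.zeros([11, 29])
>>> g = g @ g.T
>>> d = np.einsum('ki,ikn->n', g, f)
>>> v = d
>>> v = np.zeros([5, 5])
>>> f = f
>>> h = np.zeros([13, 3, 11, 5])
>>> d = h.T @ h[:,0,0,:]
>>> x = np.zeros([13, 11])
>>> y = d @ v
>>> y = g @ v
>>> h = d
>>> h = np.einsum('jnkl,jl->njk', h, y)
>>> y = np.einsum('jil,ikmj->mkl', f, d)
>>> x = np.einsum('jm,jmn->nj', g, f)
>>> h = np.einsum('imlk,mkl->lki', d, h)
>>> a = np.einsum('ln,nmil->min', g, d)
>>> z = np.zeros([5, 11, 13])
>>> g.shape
(5, 5)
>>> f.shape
(5, 5, 13)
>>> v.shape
(5, 5)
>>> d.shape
(5, 11, 3, 5)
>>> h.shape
(3, 5, 5)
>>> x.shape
(13, 5)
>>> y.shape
(3, 11, 13)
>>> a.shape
(11, 3, 5)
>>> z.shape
(5, 11, 13)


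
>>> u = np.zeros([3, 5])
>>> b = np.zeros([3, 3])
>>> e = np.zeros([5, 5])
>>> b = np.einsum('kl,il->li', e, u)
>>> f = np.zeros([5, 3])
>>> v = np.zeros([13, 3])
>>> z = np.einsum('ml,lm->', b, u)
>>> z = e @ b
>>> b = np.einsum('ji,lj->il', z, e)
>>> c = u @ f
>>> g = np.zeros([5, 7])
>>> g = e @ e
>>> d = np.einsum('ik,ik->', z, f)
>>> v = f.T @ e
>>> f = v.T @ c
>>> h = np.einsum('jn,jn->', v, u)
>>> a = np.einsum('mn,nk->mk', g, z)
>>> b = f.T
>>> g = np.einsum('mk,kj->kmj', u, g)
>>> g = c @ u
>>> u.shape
(3, 5)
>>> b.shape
(3, 5)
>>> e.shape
(5, 5)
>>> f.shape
(5, 3)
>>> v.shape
(3, 5)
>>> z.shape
(5, 3)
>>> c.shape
(3, 3)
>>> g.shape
(3, 5)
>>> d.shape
()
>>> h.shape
()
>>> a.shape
(5, 3)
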